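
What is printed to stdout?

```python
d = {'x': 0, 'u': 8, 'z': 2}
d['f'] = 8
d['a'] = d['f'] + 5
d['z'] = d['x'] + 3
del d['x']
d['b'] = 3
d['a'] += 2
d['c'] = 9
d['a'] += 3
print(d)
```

{'u': 8, 'z': 3, 'f': 8, 'a': 18, 'b': 3, 'c': 9}

d['f'] = 8 → {'x': 0, 'u': 8, 'z': 2, 'f': 8}
d['a'] = d['f']+5 = 13 → {'x': 0, 'u': 8, 'z': 2, 'f': 8, 'a': 13}
d['z'] = d['x']+3 = 3 → {'x': 0, 'u': 8, 'z': 3, 'f': 8, 'a': 13}
del 'x' → {'u': 8, 'z': 3, 'f': 8, 'a': 13}
d['b'] = 3 → {'u': 8, 'z': 3, 'f': 8, 'a': 13, 'b': 3}
d['a'] = 13+2 = 15 → {'u': 8, 'z': 3, 'f': 8, 'a': 15, 'b': 3}
d['c'] = 9 → {'u': 8, 'z': 3, 'f': 8, 'a': 15, 'b': 3, 'c': 9}
d['a'] = 15+3 = 18 → {'u': 8, 'z': 3, 'f': 8, 'a': 18, 'b': 3, 'c': 9}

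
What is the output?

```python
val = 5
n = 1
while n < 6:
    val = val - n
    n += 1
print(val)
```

-10

n=1: val = 5-1 = 4
n=2: val = 4-2 = 2
n=3: val = 2-3 = -1
n=4: val = (-1)-4 = -5
n=5: val = (-5)-5 = -10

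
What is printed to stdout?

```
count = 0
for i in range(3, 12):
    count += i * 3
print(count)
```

189

i=3: count = 0+3*3 = 9
i=4: count = 9+4*3 = 21
i=5: count = 21+5*3 = 36
i=6: count = 36+6*3 = 54
i=7: count = 54+7*3 = 75
i=8: count = 75+8*3 = 99
i=9: count = 99+9*3 = 126
i=10: count = 126+10*3 = 156
i=11: count = 156+11*3 = 189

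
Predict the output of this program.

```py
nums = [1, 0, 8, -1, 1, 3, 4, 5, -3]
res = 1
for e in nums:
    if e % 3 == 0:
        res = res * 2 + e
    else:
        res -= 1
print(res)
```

-13

e=1: not %3==0, res = 1-1 = 0
e=0: %3==0, res = 0*2+0 = 0
e=8: not %3==0, res = 0-1 = -1
e=-1: not %3==0, res = (-1)-1 = -2
e=1: not %3==0, res = (-2)-1 = -3
e=3: %3==0, res = (-3)*2+3 = -3
e=4: not %3==0, res = (-3)-1 = -4
e=5: not %3==0, res = (-4)-1 = -5
e=-3: %3==0, res = (-5)*2+(-3) = -13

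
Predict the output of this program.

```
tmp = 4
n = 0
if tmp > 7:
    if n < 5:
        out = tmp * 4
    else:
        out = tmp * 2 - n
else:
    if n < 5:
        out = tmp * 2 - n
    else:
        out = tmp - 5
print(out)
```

8

tmp=4, n=0
tmp > 7 is False; n < 5 is True
→ out = tmp * 2 - n = 8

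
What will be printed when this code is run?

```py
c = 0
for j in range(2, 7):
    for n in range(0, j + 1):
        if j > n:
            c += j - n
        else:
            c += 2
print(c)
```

65

j=2,n=0: 2>0, c = 0+2 = 2
j=2,n=1: 2>1, c = 2+1 = 3
j=2,n=2: not 2>2, c = 3+2 = 5
j=3,n=0: 3>0, c = 5+3 = 8
j=3,n=1: 3>1, c = 8+2 = 10
j=3,n=2: 3>2, c = 10+1 = 11
j=3,n=3: not 3>3, c = 11+2 = 13
j=4,n=0: 4>0, c = 13+4 = 17
j=4,n=1: 4>1, c = 17+3 = 20
j=4,n=2: 4>2, c = 20+2 = 22
j=4,n=3: 4>3, c = 22+1 = 23
j=4,n=4: not 4>4, c = 23+2 = 25
j=5,n=0: 5>0, c = 25+5 = 30
j=5,n=1: 5>1, c = 30+4 = 34
j=5,n=2: 5>2, c = 34+3 = 37
j=5,n=3: 5>3, c = 37+2 = 39
j=5,n=4: 5>4, c = 39+1 = 40
j=5,n=5: not 5>5, c = 40+2 = 42
j=6,n=0: 6>0, c = 42+6 = 48
j=6,n=1: 6>1, c = 48+5 = 53
j=6,n=2: 6>2, c = 53+4 = 57
j=6,n=3: 6>3, c = 57+3 = 60
j=6,n=4: 6>4, c = 60+2 = 62
j=6,n=5: 6>5, c = 62+1 = 63
j=6,n=6: not 6>6, c = 63+2 = 65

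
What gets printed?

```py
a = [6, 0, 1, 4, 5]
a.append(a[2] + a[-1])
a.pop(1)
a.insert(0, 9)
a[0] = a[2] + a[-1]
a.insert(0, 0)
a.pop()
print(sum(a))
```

23

append a[2]+a[-1] = 1+5 = 6 → [6, 0, 1, 4, 5, 6]
pop(1) removes 0 → [6, 1, 4, 5, 6]
insert 9 at 0 → [9, 6, 1, 4, 5, 6]
a[0] = a[2]+a[-1] = 1+6 = 7 → [7, 6, 1, 4, 5, 6]
insert 0 at 0 → [0, 7, 6, 1, 4, 5, 6]
pop() removes 6 → [0, 7, 6, 1, 4, 5]
sum = 23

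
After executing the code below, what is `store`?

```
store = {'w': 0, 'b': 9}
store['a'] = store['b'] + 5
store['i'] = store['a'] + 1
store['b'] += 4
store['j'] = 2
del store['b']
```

store['a'] = store['b']+5 = 14 → {'w': 0, 'b': 9, 'a': 14}
store['i'] = store['a']+1 = 15 → {'w': 0, 'b': 9, 'a': 14, 'i': 15}
store['b'] = 9+4 = 13 → {'w': 0, 'b': 13, 'a': 14, 'i': 15}
store['j'] = 2 → {'w': 0, 'b': 13, 'a': 14, 'i': 15, 'j': 2}
del 'b' → {'w': 0, 'a': 14, 'i': 15, 'j': 2}

{'w': 0, 'a': 14, 'i': 15, 'j': 2}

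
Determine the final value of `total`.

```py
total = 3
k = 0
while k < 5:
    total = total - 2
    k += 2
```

k=0: total = 3-2 = 1
k=2: total = 1-2 = -1
k=4: total = (-1)-2 = -3

-3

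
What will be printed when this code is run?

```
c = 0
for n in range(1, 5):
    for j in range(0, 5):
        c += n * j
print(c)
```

100

n=1,j=0: c = 0+0 = 0
n=1,j=1: c = 0+1 = 1
n=1,j=2: c = 1+2 = 3
n=1,j=3: c = 3+3 = 6
n=1,j=4: c = 6+4 = 10
n=2,j=0: c = 10+0 = 10
n=2,j=1: c = 10+2 = 12
n=2,j=2: c = 12+4 = 16
n=2,j=3: c = 16+6 = 22
n=2,j=4: c = 22+8 = 30
n=3,j=0: c = 30+0 = 30
n=3,j=1: c = 30+3 = 33
n=3,j=2: c = 33+6 = 39
n=3,j=3: c = 39+9 = 48
n=3,j=4: c = 48+12 = 60
n=4,j=0: c = 60+0 = 60
n=4,j=1: c = 60+4 = 64
n=4,j=2: c = 64+8 = 72
n=4,j=3: c = 72+12 = 84
n=4,j=4: c = 84+16 = 100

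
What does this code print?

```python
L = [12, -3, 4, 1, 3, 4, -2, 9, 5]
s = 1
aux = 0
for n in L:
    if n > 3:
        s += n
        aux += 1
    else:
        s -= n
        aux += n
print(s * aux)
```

n=12: >3, s = 1+12 = 13; aux=1
n=-3: not >3, s = 13-(-3) = 16; aux=-2
n=4: >3, s = 16+4 = 20; aux=-1
n=1: not >3, s = 20-1 = 19; aux=0
n=3: not >3, s = 19-3 = 16; aux=3
n=4: >3, s = 16+4 = 20; aux=4
n=-2: not >3, s = 20-(-2) = 22; aux=2
n=9: >3, s = 22+9 = 31; aux=3
n=5: >3, s = 31+5 = 36; aux=4
s*aux = 36*4 = 144

144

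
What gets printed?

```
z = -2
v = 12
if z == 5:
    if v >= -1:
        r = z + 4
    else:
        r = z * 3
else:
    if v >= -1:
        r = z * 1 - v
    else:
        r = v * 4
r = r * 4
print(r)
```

-56

z=-2, v=12
z == 5 is False; v >= -1 is True
→ r = z * 1 - v = -14
r = (-14)*4 = -56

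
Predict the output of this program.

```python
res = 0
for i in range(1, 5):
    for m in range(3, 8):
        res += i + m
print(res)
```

i=1,m=3: res = 0+4 = 4
i=1,m=4: res = 4+5 = 9
i=1,m=5: res = 9+6 = 15
i=1,m=6: res = 15+7 = 22
i=1,m=7: res = 22+8 = 30
i=2,m=3: res = 30+5 = 35
i=2,m=4: res = 35+6 = 41
i=2,m=5: res = 41+7 = 48
i=2,m=6: res = 48+8 = 56
i=2,m=7: res = 56+9 = 65
i=3,m=3: res = 65+6 = 71
i=3,m=4: res = 71+7 = 78
i=3,m=5: res = 78+8 = 86
i=3,m=6: res = 86+9 = 95
i=3,m=7: res = 95+10 = 105
i=4,m=3: res = 105+7 = 112
i=4,m=4: res = 112+8 = 120
i=4,m=5: res = 120+9 = 129
i=4,m=6: res = 129+10 = 139
i=4,m=7: res = 139+11 = 150

150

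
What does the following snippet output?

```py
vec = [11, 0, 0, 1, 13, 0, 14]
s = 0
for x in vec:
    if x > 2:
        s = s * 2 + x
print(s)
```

x=11: >2, s = 0*2+11 = 11
x=0: not >2
x=0: not >2
x=1: not >2
x=13: >2, s = 11*2+13 = 35
x=0: not >2
x=14: >2, s = 35*2+14 = 84

84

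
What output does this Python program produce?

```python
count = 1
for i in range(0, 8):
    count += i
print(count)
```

29

i=0: count = 1+0 = 1
i=1: count = 1+1 = 2
i=2: count = 2+2 = 4
i=3: count = 4+3 = 7
i=4: count = 7+4 = 11
i=5: count = 11+5 = 16
i=6: count = 16+6 = 22
i=7: count = 22+7 = 29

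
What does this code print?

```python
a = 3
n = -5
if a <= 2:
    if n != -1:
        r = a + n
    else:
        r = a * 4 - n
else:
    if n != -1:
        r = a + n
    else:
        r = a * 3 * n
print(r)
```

-2

a=3, n=-5
a <= 2 is False; n != -1 is True
→ r = a + n = -2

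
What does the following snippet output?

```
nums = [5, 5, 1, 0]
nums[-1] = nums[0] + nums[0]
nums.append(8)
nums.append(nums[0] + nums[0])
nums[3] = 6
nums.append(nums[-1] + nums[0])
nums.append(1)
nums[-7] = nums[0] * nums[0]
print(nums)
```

[5, 25, 1, 6, 8, 10, 15, 1]

nums[-1] = nums[0]+nums[0] = 5+5 = 10 → [5, 5, 1, 10]
append 8 → [5, 5, 1, 10, 8]
append nums[0]+nums[0] = 5+5 = 10 → [5, 5, 1, 10, 8, 10]
nums[3] = 6 → [5, 5, 1, 6, 8, 10]
append nums[-1]+nums[0] = 10+5 = 15 → [5, 5, 1, 6, 8, 10, 15]
append 1 → [5, 5, 1, 6, 8, 10, 15, 1]
nums[-7] = nums[0]*nums[0] = 5*5 = 25 → [5, 25, 1, 6, 8, 10, 15, 1]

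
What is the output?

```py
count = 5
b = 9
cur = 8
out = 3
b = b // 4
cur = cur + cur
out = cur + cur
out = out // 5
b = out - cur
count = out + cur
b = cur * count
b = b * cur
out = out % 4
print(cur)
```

b = 9//4 = 2
cur = 8+8 = 16
out = 16+16 = 32
out = 32//5 = 6
b = 6-16 = -10
count = 6+16 = 22
b = 16*22 = 352
b = 352*16 = 5632
out = 6%4 = 2

16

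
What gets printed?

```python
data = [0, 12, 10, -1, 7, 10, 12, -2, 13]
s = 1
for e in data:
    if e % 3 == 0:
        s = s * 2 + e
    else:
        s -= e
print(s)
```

-19

e=0: %3==0, s = 1*2+0 = 2
e=12: %3==0, s = 2*2+12 = 16
e=10: not %3==0, s = 16-10 = 6
e=-1: not %3==0, s = 6-(-1) = 7
e=7: not %3==0, s = 7-7 = 0
e=10: not %3==0, s = 0-10 = -10
e=12: %3==0, s = (-10)*2+12 = -8
e=-2: not %3==0, s = (-8)-(-2) = -6
e=13: not %3==0, s = (-6)-13 = -19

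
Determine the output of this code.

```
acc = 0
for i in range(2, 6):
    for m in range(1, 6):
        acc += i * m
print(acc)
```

i=2,m=1: acc = 0+2 = 2
i=2,m=2: acc = 2+4 = 6
i=2,m=3: acc = 6+6 = 12
i=2,m=4: acc = 12+8 = 20
i=2,m=5: acc = 20+10 = 30
i=3,m=1: acc = 30+3 = 33
i=3,m=2: acc = 33+6 = 39
i=3,m=3: acc = 39+9 = 48
i=3,m=4: acc = 48+12 = 60
i=3,m=5: acc = 60+15 = 75
i=4,m=1: acc = 75+4 = 79
i=4,m=2: acc = 79+8 = 87
i=4,m=3: acc = 87+12 = 99
i=4,m=4: acc = 99+16 = 115
i=4,m=5: acc = 115+20 = 135
i=5,m=1: acc = 135+5 = 140
i=5,m=2: acc = 140+10 = 150
i=5,m=3: acc = 150+15 = 165
i=5,m=4: acc = 165+20 = 185
i=5,m=5: acc = 185+25 = 210

210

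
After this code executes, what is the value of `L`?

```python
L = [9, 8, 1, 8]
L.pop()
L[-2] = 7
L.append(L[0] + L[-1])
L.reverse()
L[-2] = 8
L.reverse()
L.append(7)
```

[9, 8, 1, 10, 7]

pop() removes 8 → [9, 8, 1]
L[-2] = 7 → [9, 7, 1]
append L[0]+L[-1] = 9+1 = 10 → [9, 7, 1, 10]
reverse → [10, 1, 7, 9]
L[-2] = 8 → [10, 1, 8, 9]
reverse → [9, 8, 1, 10]
append 7 → [9, 8, 1, 10, 7]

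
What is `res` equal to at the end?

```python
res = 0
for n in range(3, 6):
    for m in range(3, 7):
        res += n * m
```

216

n=3,m=3: res = 0+9 = 9
n=3,m=4: res = 9+12 = 21
n=3,m=5: res = 21+15 = 36
n=3,m=6: res = 36+18 = 54
n=4,m=3: res = 54+12 = 66
n=4,m=4: res = 66+16 = 82
n=4,m=5: res = 82+20 = 102
n=4,m=6: res = 102+24 = 126
n=5,m=3: res = 126+15 = 141
n=5,m=4: res = 141+20 = 161
n=5,m=5: res = 161+25 = 186
n=5,m=6: res = 186+30 = 216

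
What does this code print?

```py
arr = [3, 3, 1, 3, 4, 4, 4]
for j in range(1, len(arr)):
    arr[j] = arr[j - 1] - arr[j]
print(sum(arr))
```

j=1: arr[1] = 3-3 = 0 → [3, 0, 1, 3, 4, 4, 4]
j=2: arr[2] = 0-1 = -1 → [3, 0, -1, 3, 4, 4, 4]
j=3: arr[3] = (-1)-3 = -4 → [3, 0, -1, -4, 4, 4, 4]
j=4: arr[4] = (-4)-4 = -8 → [3, 0, -1, -4, -8, 4, 4]
j=5: arr[5] = (-8)-4 = -12 → [3, 0, -1, -4, -8, -12, 4]
j=6: arr[6] = (-12)-4 = -16 → [3, 0, -1, -4, -8, -12, -16]
sum = -38

-38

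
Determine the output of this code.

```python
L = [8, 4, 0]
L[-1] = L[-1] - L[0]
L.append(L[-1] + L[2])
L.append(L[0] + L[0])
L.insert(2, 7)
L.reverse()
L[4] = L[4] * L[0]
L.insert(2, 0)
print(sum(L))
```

L[-1] = L[-1]-L[0] = 0-8 = -8 → [8, 4, -8]
append L[-1]+L[2] = (-8)+(-8) = -16 → [8, 4, -8, -16]
append L[0]+L[0] = 8+8 = 16 → [8, 4, -8, -16, 16]
insert 7 at 2 → [8, 4, 7, -8, -16, 16]
reverse → [16, -16, -8, 7, 4, 8]
L[4] = L[4]*L[0] = 4*16 = 64 → [16, -16, -8, 7, 64, 8]
insert 0 at 2 → [16, -16, 0, -8, 7, 64, 8]
sum = 71

71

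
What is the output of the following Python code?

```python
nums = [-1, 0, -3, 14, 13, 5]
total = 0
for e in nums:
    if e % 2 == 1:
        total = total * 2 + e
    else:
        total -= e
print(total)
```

-45

e=-1: odd, total = 0*2+(-1) = -1
e=0: not odd, total = (-1)-0 = -1
e=-3: odd, total = (-1)*2+(-3) = -5
e=14: not odd, total = (-5)-14 = -19
e=13: odd, total = (-19)*2+13 = -25
e=5: odd, total = (-25)*2+5 = -45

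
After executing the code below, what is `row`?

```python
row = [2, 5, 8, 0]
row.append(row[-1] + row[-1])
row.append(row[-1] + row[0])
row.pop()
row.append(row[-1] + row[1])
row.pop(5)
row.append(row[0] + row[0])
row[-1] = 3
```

append row[-1]+row[-1] = 0+0 = 0 → [2, 5, 8, 0, 0]
append row[-1]+row[0] = 0+2 = 2 → [2, 5, 8, 0, 0, 2]
pop() removes 2 → [2, 5, 8, 0, 0]
append row[-1]+row[1] = 0+5 = 5 → [2, 5, 8, 0, 0, 5]
pop(5) removes 5 → [2, 5, 8, 0, 0]
append row[0]+row[0] = 2+2 = 4 → [2, 5, 8, 0, 0, 4]
row[-1] = 3 → [2, 5, 8, 0, 0, 3]

[2, 5, 8, 0, 0, 3]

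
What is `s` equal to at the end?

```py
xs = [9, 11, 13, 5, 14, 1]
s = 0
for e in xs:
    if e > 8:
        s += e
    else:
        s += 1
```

e=9: >8, s = 0+9 = 9
e=11: >8, s = 9+11 = 20
e=13: >8, s = 20+13 = 33
e=5: not >8, s = 33+1 = 34
e=14: >8, s = 34+14 = 48
e=1: not >8, s = 48+1 = 49

49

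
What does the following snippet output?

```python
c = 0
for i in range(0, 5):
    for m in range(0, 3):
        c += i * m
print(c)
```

i=0,m=0: c = 0+0 = 0
i=0,m=1: c = 0+0 = 0
i=0,m=2: c = 0+0 = 0
i=1,m=0: c = 0+0 = 0
i=1,m=1: c = 0+1 = 1
i=1,m=2: c = 1+2 = 3
i=2,m=0: c = 3+0 = 3
i=2,m=1: c = 3+2 = 5
i=2,m=2: c = 5+4 = 9
i=3,m=0: c = 9+0 = 9
i=3,m=1: c = 9+3 = 12
i=3,m=2: c = 12+6 = 18
i=4,m=0: c = 18+0 = 18
i=4,m=1: c = 18+4 = 22
i=4,m=2: c = 22+8 = 30

30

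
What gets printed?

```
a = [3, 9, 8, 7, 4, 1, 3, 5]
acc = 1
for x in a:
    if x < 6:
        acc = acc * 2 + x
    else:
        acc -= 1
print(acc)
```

79

x=3: <6, acc = 1*2+3 = 5
x=9: not <6, acc = 5-1 = 4
x=8: not <6, acc = 4-1 = 3
x=7: not <6, acc = 3-1 = 2
x=4: <6, acc = 2*2+4 = 8
x=1: <6, acc = 8*2+1 = 17
x=3: <6, acc = 17*2+3 = 37
x=5: <6, acc = 37*2+5 = 79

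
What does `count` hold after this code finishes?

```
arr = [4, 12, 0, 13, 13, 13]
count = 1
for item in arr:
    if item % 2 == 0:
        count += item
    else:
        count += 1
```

20

item=4: even, count = 1+4 = 5
item=12: even, count = 5+12 = 17
item=0: even, count = 17+0 = 17
item=13: not even, count = 17+1 = 18
item=13: not even, count = 18+1 = 19
item=13: not even, count = 19+1 = 20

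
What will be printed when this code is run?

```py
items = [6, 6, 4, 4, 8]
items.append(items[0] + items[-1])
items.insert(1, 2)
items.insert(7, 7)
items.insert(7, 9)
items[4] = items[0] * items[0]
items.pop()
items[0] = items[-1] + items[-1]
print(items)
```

[18, 2, 6, 4, 36, 8, 14, 9]

append items[0]+items[-1] = 6+8 = 14 → [6, 6, 4, 4, 8, 14]
insert 2 at 1 → [6, 2, 6, 4, 4, 8, 14]
insert 7 at 7 → [6, 2, 6, 4, 4, 8, 14, 7]
insert 9 at 7 → [6, 2, 6, 4, 4, 8, 14, 9, 7]
items[4] = items[0]*items[0] = 6*6 = 36 → [6, 2, 6, 4, 36, 8, 14, 9, 7]
pop() removes 7 → [6, 2, 6, 4, 36, 8, 14, 9]
items[0] = items[-1]+items[-1] = 9+9 = 18 → [18, 2, 6, 4, 36, 8, 14, 9]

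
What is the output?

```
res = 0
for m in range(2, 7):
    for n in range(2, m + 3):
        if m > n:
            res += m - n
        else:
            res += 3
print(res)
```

65

m=2,n=2: not 2>2, res = 0+3 = 3
m=2,n=3: not 2>3, res = 3+3 = 6
m=2,n=4: not 2>4, res = 6+3 = 9
m=3,n=2: 3>2, res = 9+1 = 10
m=3,n=3: not 3>3, res = 10+3 = 13
m=3,n=4: not 3>4, res = 13+3 = 16
m=3,n=5: not 3>5, res = 16+3 = 19
m=4,n=2: 4>2, res = 19+2 = 21
m=4,n=3: 4>3, res = 21+1 = 22
m=4,n=4: not 4>4, res = 22+3 = 25
m=4,n=5: not 4>5, res = 25+3 = 28
m=4,n=6: not 4>6, res = 28+3 = 31
m=5,n=2: 5>2, res = 31+3 = 34
m=5,n=3: 5>3, res = 34+2 = 36
m=5,n=4: 5>4, res = 36+1 = 37
m=5,n=5: not 5>5, res = 37+3 = 40
m=5,n=6: not 5>6, res = 40+3 = 43
m=5,n=7: not 5>7, res = 43+3 = 46
m=6,n=2: 6>2, res = 46+4 = 50
m=6,n=3: 6>3, res = 50+3 = 53
m=6,n=4: 6>4, res = 53+2 = 55
m=6,n=5: 6>5, res = 55+1 = 56
m=6,n=6: not 6>6, res = 56+3 = 59
m=6,n=7: not 6>7, res = 59+3 = 62
m=6,n=8: not 6>8, res = 62+3 = 65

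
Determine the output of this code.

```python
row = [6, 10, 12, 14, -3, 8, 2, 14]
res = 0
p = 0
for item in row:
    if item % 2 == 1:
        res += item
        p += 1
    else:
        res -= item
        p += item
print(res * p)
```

item=6: not odd, res = 0-6 = -6; p=6
item=10: not odd, res = (-6)-10 = -16; p=16
item=12: not odd, res = (-16)-12 = -28; p=28
item=14: not odd, res = (-28)-14 = -42; p=42
item=-3: odd, res = (-42)+(-3) = -45; p=43
item=8: not odd, res = (-45)-8 = -53; p=51
item=2: not odd, res = (-53)-2 = -55; p=53
item=14: not odd, res = (-55)-14 = -69; p=67
res*p = (-69)*67 = -4623

-4623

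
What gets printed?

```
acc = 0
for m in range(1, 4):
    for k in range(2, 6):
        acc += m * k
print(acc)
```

84

m=1,k=2: acc = 0+2 = 2
m=1,k=3: acc = 2+3 = 5
m=1,k=4: acc = 5+4 = 9
m=1,k=5: acc = 9+5 = 14
m=2,k=2: acc = 14+4 = 18
m=2,k=3: acc = 18+6 = 24
m=2,k=4: acc = 24+8 = 32
m=2,k=5: acc = 32+10 = 42
m=3,k=2: acc = 42+6 = 48
m=3,k=3: acc = 48+9 = 57
m=3,k=4: acc = 57+12 = 69
m=3,k=5: acc = 69+15 = 84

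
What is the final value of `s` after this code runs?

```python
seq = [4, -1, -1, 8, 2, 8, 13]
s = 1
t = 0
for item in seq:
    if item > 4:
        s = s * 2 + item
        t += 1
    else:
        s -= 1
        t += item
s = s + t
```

item=4: not >4, s = 1-1 = 0; t=4
item=-1: not >4, s = 0-1 = -1; t=3
item=-1: not >4, s = (-1)-1 = -2; t=2
item=8: >4, s = (-2)*2+8 = 4; t=3
item=2: not >4, s = 4-1 = 3; t=5
item=8: >4, s = 3*2+8 = 14; t=6
item=13: >4, s = 14*2+13 = 41; t=7
s+t = 41+7 = 48

48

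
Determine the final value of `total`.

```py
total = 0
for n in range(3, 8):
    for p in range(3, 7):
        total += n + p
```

190

n=3,p=3: total = 0+6 = 6
n=3,p=4: total = 6+7 = 13
n=3,p=5: total = 13+8 = 21
n=3,p=6: total = 21+9 = 30
n=4,p=3: total = 30+7 = 37
n=4,p=4: total = 37+8 = 45
n=4,p=5: total = 45+9 = 54
n=4,p=6: total = 54+10 = 64
n=5,p=3: total = 64+8 = 72
n=5,p=4: total = 72+9 = 81
n=5,p=5: total = 81+10 = 91
n=5,p=6: total = 91+11 = 102
n=6,p=3: total = 102+9 = 111
n=6,p=4: total = 111+10 = 121
n=6,p=5: total = 121+11 = 132
n=6,p=6: total = 132+12 = 144
n=7,p=3: total = 144+10 = 154
n=7,p=4: total = 154+11 = 165
n=7,p=5: total = 165+12 = 177
n=7,p=6: total = 177+13 = 190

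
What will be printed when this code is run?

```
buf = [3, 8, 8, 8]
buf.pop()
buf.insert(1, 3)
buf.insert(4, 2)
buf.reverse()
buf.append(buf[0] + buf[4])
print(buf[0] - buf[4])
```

-1

pop() removes 8 → [3, 8, 8]
insert 3 at 1 → [3, 3, 8, 8]
insert 2 at 4 → [3, 3, 8, 8, 2]
reverse → [2, 8, 8, 3, 3]
append buf[0]+buf[4] = 2+3 = 5 → [2, 8, 8, 3, 3, 5]
buf[0]-buf[4] = 2-3 = -1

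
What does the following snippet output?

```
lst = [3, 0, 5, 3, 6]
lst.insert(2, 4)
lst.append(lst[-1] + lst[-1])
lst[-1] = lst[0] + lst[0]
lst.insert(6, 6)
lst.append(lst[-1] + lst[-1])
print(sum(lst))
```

insert 4 at 2 → [3, 0, 4, 5, 3, 6]
append lst[-1]+lst[-1] = 6+6 = 12 → [3, 0, 4, 5, 3, 6, 12]
lst[-1] = lst[0]+lst[0] = 3+3 = 6 → [3, 0, 4, 5, 3, 6, 6]
insert 6 at 6 → [3, 0, 4, 5, 3, 6, 6, 6]
append lst[-1]+lst[-1] = 6+6 = 12 → [3, 0, 4, 5, 3, 6, 6, 6, 12]
sum = 45

45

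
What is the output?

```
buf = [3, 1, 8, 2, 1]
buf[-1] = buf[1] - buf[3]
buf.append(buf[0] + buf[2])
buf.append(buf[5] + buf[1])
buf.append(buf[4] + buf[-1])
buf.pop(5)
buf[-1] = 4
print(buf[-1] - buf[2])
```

buf[-1] = buf[1]-buf[3] = 1-2 = -1 → [3, 1, 8, 2, -1]
append buf[0]+buf[2] = 3+8 = 11 → [3, 1, 8, 2, -1, 11]
append buf[5]+buf[1] = 11+1 = 12 → [3, 1, 8, 2, -1, 11, 12]
append buf[4]+buf[-1] = (-1)+12 = 11 → [3, 1, 8, 2, -1, 11, 12, 11]
pop(5) removes 11 → [3, 1, 8, 2, -1, 12, 11]
buf[-1] = 4 → [3, 1, 8, 2, -1, 12, 4]
buf[-1]-buf[2] = 4-8 = -4

-4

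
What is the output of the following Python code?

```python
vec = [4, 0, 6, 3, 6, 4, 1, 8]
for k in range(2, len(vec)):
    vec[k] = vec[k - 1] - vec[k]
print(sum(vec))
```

-93

k=2: vec[2] = 0-6 = -6 → [4, 0, -6, 3, 6, 4, 1, 8]
k=3: vec[3] = (-6)-3 = -9 → [4, 0, -6, -9, 6, 4, 1, 8]
k=4: vec[4] = (-9)-6 = -15 → [4, 0, -6, -9, -15, 4, 1, 8]
k=5: vec[5] = (-15)-4 = -19 → [4, 0, -6, -9, -15, -19, 1, 8]
k=6: vec[6] = (-19)-1 = -20 → [4, 0, -6, -9, -15, -19, -20, 8]
k=7: vec[7] = (-20)-8 = -28 → [4, 0, -6, -9, -15, -19, -20, -28]
sum = -93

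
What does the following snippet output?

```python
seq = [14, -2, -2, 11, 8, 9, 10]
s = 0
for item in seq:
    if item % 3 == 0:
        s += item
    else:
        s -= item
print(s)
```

item=14: not %3==0, s = 0-14 = -14
item=-2: not %3==0, s = (-14)-(-2) = -12
item=-2: not %3==0, s = (-12)-(-2) = -10
item=11: not %3==0, s = (-10)-11 = -21
item=8: not %3==0, s = (-21)-8 = -29
item=9: %3==0, s = (-29)+9 = -20
item=10: not %3==0, s = (-20)-10 = -30

-30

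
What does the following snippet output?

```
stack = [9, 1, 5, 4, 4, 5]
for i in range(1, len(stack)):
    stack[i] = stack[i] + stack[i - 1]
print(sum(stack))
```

104

i=1: stack[1] = 1+9 = 10 → [9, 10, 5, 4, 4, 5]
i=2: stack[2] = 5+10 = 15 → [9, 10, 15, 4, 4, 5]
i=3: stack[3] = 4+15 = 19 → [9, 10, 15, 19, 4, 5]
i=4: stack[4] = 4+19 = 23 → [9, 10, 15, 19, 23, 5]
i=5: stack[5] = 5+23 = 28 → [9, 10, 15, 19, 23, 28]
sum = 104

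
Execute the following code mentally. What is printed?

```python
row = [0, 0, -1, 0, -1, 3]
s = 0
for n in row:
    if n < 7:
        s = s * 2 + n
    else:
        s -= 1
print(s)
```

-7

n=0: <7, s = 0*2+0 = 0
n=0: <7, s = 0*2+0 = 0
n=-1: <7, s = 0*2+(-1) = -1
n=0: <7, s = (-1)*2+0 = -2
n=-1: <7, s = (-2)*2+(-1) = -5
n=3: <7, s = (-5)*2+3 = -7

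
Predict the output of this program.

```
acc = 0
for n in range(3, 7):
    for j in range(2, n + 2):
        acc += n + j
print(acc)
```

n=3,j=2: acc = 0+5 = 5
n=3,j=3: acc = 5+6 = 11
n=3,j=4: acc = 11+7 = 18
n=4,j=2: acc = 18+6 = 24
n=4,j=3: acc = 24+7 = 31
n=4,j=4: acc = 31+8 = 39
n=4,j=5: acc = 39+9 = 48
n=5,j=2: acc = 48+7 = 55
n=5,j=3: acc = 55+8 = 63
n=5,j=4: acc = 63+9 = 72
n=5,j=5: acc = 72+10 = 82
n=5,j=6: acc = 82+11 = 93
n=6,j=2: acc = 93+8 = 101
n=6,j=3: acc = 101+9 = 110
n=6,j=4: acc = 110+10 = 120
n=6,j=5: acc = 120+11 = 131
n=6,j=6: acc = 131+12 = 143
n=6,j=7: acc = 143+13 = 156

156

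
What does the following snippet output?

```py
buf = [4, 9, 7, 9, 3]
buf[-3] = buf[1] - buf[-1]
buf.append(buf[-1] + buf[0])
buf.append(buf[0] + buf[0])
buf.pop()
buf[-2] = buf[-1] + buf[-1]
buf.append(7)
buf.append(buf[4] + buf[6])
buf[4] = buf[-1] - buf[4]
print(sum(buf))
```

buf[-3] = buf[1]-buf[-1] = 9-3 = 6 → [4, 9, 6, 9, 3]
append buf[-1]+buf[0] = 3+4 = 7 → [4, 9, 6, 9, 3, 7]
append buf[0]+buf[0] = 4+4 = 8 → [4, 9, 6, 9, 3, 7, 8]
pop() removes 8 → [4, 9, 6, 9, 3, 7]
buf[-2] = buf[-1]+buf[-1] = 7+7 = 14 → [4, 9, 6, 9, 14, 7]
append 7 → [4, 9, 6, 9, 14, 7, 7]
append buf[4]+buf[6] = 14+7 = 21 → [4, 9, 6, 9, 14, 7, 7, 21]
buf[4] = buf[-1]-buf[4] = 21-14 = 7 → [4, 9, 6, 9, 7, 7, 7, 21]
sum = 70

70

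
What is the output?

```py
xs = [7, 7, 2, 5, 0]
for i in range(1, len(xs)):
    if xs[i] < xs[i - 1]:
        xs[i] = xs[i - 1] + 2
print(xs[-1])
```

13

i=1: 7>=7, unchanged → [7, 7, 2, 5, 0]
i=2: 2<7, xs[2] = 7+2 = 9 → [7, 7, 9, 5, 0]
i=3: 5<9, xs[3] = 9+2 = 11 → [7, 7, 9, 11, 0]
i=4: 0<11, xs[4] = 11+2 = 13 → [7, 7, 9, 11, 13]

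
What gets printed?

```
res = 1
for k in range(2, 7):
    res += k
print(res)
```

21

k=2: res = 1+2 = 3
k=3: res = 3+3 = 6
k=4: res = 6+4 = 10
k=5: res = 10+5 = 15
k=6: res = 15+6 = 21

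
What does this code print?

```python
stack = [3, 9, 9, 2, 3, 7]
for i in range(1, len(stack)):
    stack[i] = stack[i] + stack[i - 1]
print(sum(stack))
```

118

i=1: stack[1] = 9+3 = 12 → [3, 12, 9, 2, 3, 7]
i=2: stack[2] = 9+12 = 21 → [3, 12, 21, 2, 3, 7]
i=3: stack[3] = 2+21 = 23 → [3, 12, 21, 23, 3, 7]
i=4: stack[4] = 3+23 = 26 → [3, 12, 21, 23, 26, 7]
i=5: stack[5] = 7+26 = 33 → [3, 12, 21, 23, 26, 33]
sum = 118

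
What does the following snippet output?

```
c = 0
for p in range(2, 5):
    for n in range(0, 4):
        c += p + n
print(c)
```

p=2,n=0: c = 0+2 = 2
p=2,n=1: c = 2+3 = 5
p=2,n=2: c = 5+4 = 9
p=2,n=3: c = 9+5 = 14
p=3,n=0: c = 14+3 = 17
p=3,n=1: c = 17+4 = 21
p=3,n=2: c = 21+5 = 26
p=3,n=3: c = 26+6 = 32
p=4,n=0: c = 32+4 = 36
p=4,n=1: c = 36+5 = 41
p=4,n=2: c = 41+6 = 47
p=4,n=3: c = 47+7 = 54

54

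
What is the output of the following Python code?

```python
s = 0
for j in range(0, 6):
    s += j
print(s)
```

j=0: s = 0+0 = 0
j=1: s = 0+1 = 1
j=2: s = 1+2 = 3
j=3: s = 3+3 = 6
j=4: s = 6+4 = 10
j=5: s = 10+5 = 15

15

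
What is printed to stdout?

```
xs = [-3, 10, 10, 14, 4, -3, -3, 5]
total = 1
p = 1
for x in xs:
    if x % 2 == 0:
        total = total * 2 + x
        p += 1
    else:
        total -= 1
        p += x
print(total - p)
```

x=-3: not even, total = 1-1 = 0; p=-2
x=10: even, total = 0*2+10 = 10; p=-1
x=10: even, total = 10*2+10 = 30; p=0
x=14: even, total = 30*2+14 = 74; p=1
x=4: even, total = 74*2+4 = 152; p=2
x=-3: not even, total = 152-1 = 151; p=-1
x=-3: not even, total = 151-1 = 150; p=-4
x=5: not even, total = 150-1 = 149; p=1
total-p = 149-1 = 148

148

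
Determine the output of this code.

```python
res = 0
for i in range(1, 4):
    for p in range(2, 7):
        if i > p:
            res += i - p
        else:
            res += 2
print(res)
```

29

i=1,p=2: not 1>2, res = 0+2 = 2
i=1,p=3: not 1>3, res = 2+2 = 4
i=1,p=4: not 1>4, res = 4+2 = 6
i=1,p=5: not 1>5, res = 6+2 = 8
i=1,p=6: not 1>6, res = 8+2 = 10
i=2,p=2: not 2>2, res = 10+2 = 12
i=2,p=3: not 2>3, res = 12+2 = 14
i=2,p=4: not 2>4, res = 14+2 = 16
i=2,p=5: not 2>5, res = 16+2 = 18
i=2,p=6: not 2>6, res = 18+2 = 20
i=3,p=2: 3>2, res = 20+1 = 21
i=3,p=3: not 3>3, res = 21+2 = 23
i=3,p=4: not 3>4, res = 23+2 = 25
i=3,p=5: not 3>5, res = 25+2 = 27
i=3,p=6: not 3>6, res = 27+2 = 29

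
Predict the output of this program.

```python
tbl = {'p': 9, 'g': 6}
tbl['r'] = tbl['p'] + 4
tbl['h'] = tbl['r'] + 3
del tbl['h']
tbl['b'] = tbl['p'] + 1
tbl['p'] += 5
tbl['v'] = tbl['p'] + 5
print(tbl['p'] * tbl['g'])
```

84

tbl['r'] = tbl['p']+4 = 13 → {'p': 9, 'g': 6, 'r': 13}
tbl['h'] = tbl['r']+3 = 16 → {'p': 9, 'g': 6, 'r': 13, 'h': 16}
del 'h' → {'p': 9, 'g': 6, 'r': 13}
tbl['b'] = tbl['p']+1 = 10 → {'p': 9, 'g': 6, 'r': 13, 'b': 10}
tbl['p'] = 9+5 = 14 → {'p': 14, 'g': 6, 'r': 13, 'b': 10}
tbl['v'] = tbl['p']+5 = 19 → {'p': 14, 'g': 6, 'r': 13, 'b': 10, 'v': 19}
tbl['p']*tbl['g'] = 14*6 = 84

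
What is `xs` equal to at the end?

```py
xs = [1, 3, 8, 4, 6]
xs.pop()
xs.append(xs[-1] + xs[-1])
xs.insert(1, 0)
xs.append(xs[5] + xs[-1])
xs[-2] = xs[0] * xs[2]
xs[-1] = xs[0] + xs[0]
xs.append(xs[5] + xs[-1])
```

[1, 0, 3, 8, 4, 3, 2, 5]

pop() removes 6 → [1, 3, 8, 4]
append xs[-1]+xs[-1] = 4+4 = 8 → [1, 3, 8, 4, 8]
insert 0 at 1 → [1, 0, 3, 8, 4, 8]
append xs[5]+xs[-1] = 8+8 = 16 → [1, 0, 3, 8, 4, 8, 16]
xs[-2] = xs[0]*xs[2] = 1*3 = 3 → [1, 0, 3, 8, 4, 3, 16]
xs[-1] = xs[0]+xs[0] = 1+1 = 2 → [1, 0, 3, 8, 4, 3, 2]
append xs[5]+xs[-1] = 3+2 = 5 → [1, 0, 3, 8, 4, 3, 2, 5]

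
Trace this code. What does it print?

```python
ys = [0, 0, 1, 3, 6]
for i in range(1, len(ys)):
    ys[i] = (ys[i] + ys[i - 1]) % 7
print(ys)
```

[0, 0, 1, 4, 3]

i=1: ys[1] = (0+0)%7 = 0 → [0, 0, 1, 3, 6]
i=2: ys[2] = (1+0)%7 = 1 → [0, 0, 1, 3, 6]
i=3: ys[3] = (3+1)%7 = 4 → [0, 0, 1, 4, 6]
i=4: ys[4] = (6+4)%7 = 3 → [0, 0, 1, 4, 3]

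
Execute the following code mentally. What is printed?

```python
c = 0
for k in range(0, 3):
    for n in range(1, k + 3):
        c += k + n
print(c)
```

30

k=0,n=1: c = 0+1 = 1
k=0,n=2: c = 1+2 = 3
k=1,n=1: c = 3+2 = 5
k=1,n=2: c = 5+3 = 8
k=1,n=3: c = 8+4 = 12
k=2,n=1: c = 12+3 = 15
k=2,n=2: c = 15+4 = 19
k=2,n=3: c = 19+5 = 24
k=2,n=4: c = 24+6 = 30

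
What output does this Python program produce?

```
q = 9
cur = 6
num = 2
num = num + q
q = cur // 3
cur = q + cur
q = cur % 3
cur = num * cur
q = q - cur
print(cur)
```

88

num = 2+9 = 11
q = 6//3 = 2
cur = 2+6 = 8
q = 8%3 = 2
cur = 11*8 = 88
q = 2-88 = -86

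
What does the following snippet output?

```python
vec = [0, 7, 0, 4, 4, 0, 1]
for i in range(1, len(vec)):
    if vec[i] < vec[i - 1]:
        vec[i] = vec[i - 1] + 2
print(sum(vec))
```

i=1: 7>=0, unchanged → [0, 7, 0, 4, 4, 0, 1]
i=2: 0<7, vec[2] = 7+2 = 9 → [0, 7, 9, 4, 4, 0, 1]
i=3: 4<9, vec[3] = 9+2 = 11 → [0, 7, 9, 11, 4, 0, 1]
i=4: 4<11, vec[4] = 11+2 = 13 → [0, 7, 9, 11, 13, 0, 1]
i=5: 0<13, vec[5] = 13+2 = 15 → [0, 7, 9, 11, 13, 15, 1]
i=6: 1<15, vec[6] = 15+2 = 17 → [0, 7, 9, 11, 13, 15, 17]
sum = 72

72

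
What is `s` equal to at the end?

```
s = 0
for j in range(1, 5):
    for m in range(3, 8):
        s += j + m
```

150

j=1,m=3: s = 0+4 = 4
j=1,m=4: s = 4+5 = 9
j=1,m=5: s = 9+6 = 15
j=1,m=6: s = 15+7 = 22
j=1,m=7: s = 22+8 = 30
j=2,m=3: s = 30+5 = 35
j=2,m=4: s = 35+6 = 41
j=2,m=5: s = 41+7 = 48
j=2,m=6: s = 48+8 = 56
j=2,m=7: s = 56+9 = 65
j=3,m=3: s = 65+6 = 71
j=3,m=4: s = 71+7 = 78
j=3,m=5: s = 78+8 = 86
j=3,m=6: s = 86+9 = 95
j=3,m=7: s = 95+10 = 105
j=4,m=3: s = 105+7 = 112
j=4,m=4: s = 112+8 = 120
j=4,m=5: s = 120+9 = 129
j=4,m=6: s = 129+10 = 139
j=4,m=7: s = 139+11 = 150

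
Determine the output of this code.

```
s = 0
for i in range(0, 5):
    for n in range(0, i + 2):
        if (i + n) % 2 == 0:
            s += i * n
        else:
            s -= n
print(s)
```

19

i=0,n=0: even sum, s = 0+0 = 0
i=0,n=1: odd sum, s = 0-1 = -1
i=1,n=0: odd sum, s = (-1)-0 = -1
i=1,n=1: even sum, s = (-1)+1 = 0
i=1,n=2: odd sum, s = 0-2 = -2
i=2,n=0: even sum, s = (-2)+0 = -2
i=2,n=1: odd sum, s = (-2)-1 = -3
i=2,n=2: even sum, s = (-3)+4 = 1
i=2,n=3: odd sum, s = 1-3 = -2
i=3,n=0: odd sum, s = (-2)-0 = -2
i=3,n=1: even sum, s = (-2)+3 = 1
i=3,n=2: odd sum, s = 1-2 = -1
i=3,n=3: even sum, s = (-1)+9 = 8
i=3,n=4: odd sum, s = 8-4 = 4
i=4,n=0: even sum, s = 4+0 = 4
i=4,n=1: odd sum, s = 4-1 = 3
i=4,n=2: even sum, s = 3+8 = 11
i=4,n=3: odd sum, s = 11-3 = 8
i=4,n=4: even sum, s = 8+16 = 24
i=4,n=5: odd sum, s = 24-5 = 19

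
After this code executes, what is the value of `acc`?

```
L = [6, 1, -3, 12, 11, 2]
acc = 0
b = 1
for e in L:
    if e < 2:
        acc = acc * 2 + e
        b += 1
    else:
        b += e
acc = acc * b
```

-34

e=6: not <2; b=7
e=1: <2, acc = 0*2+1 = 1; b=8
e=-3: <2, acc = 1*2+(-3) = -1; b=9
e=12: not <2; b=21
e=11: not <2; b=32
e=2: not <2; b=34
acc*b = (-1)*34 = -34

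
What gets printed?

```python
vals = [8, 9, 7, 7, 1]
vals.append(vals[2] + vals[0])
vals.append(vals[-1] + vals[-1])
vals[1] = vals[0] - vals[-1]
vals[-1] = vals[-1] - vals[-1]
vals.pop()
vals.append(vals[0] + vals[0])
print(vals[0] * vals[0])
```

append vals[2]+vals[0] = 7+8 = 15 → [8, 9, 7, 7, 1, 15]
append vals[-1]+vals[-1] = 15+15 = 30 → [8, 9, 7, 7, 1, 15, 30]
vals[1] = vals[0]-vals[-1] = 8-30 = -22 → [8, -22, 7, 7, 1, 15, 30]
vals[-1] = vals[-1]-vals[-1] = 30-30 = 0 → [8, -22, 7, 7, 1, 15, 0]
pop() removes 0 → [8, -22, 7, 7, 1, 15]
append vals[0]+vals[0] = 8+8 = 16 → [8, -22, 7, 7, 1, 15, 16]
vals[0]*vals[0] = 8*8 = 64

64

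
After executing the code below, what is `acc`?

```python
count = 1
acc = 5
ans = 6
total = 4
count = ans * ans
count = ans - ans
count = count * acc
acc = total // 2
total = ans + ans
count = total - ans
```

count = 6*6 = 36
count = 6-6 = 0
count = 0*5 = 0
acc = 4//2 = 2
total = 6+6 = 12
count = 12-6 = 6

2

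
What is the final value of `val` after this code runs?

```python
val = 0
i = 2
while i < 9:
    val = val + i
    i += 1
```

i=2: val = 0+2 = 2
i=3: val = 2+3 = 5
i=4: val = 5+4 = 9
i=5: val = 9+5 = 14
i=6: val = 14+6 = 20
i=7: val = 20+7 = 27
i=8: val = 27+8 = 35

35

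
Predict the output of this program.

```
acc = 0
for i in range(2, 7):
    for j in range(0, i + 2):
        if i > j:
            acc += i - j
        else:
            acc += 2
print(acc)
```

75

i=2,j=0: 2>0, acc = 0+2 = 2
i=2,j=1: 2>1, acc = 2+1 = 3
i=2,j=2: not 2>2, acc = 3+2 = 5
i=2,j=3: not 2>3, acc = 5+2 = 7
i=3,j=0: 3>0, acc = 7+3 = 10
i=3,j=1: 3>1, acc = 10+2 = 12
i=3,j=2: 3>2, acc = 12+1 = 13
i=3,j=3: not 3>3, acc = 13+2 = 15
i=3,j=4: not 3>4, acc = 15+2 = 17
i=4,j=0: 4>0, acc = 17+4 = 21
i=4,j=1: 4>1, acc = 21+3 = 24
i=4,j=2: 4>2, acc = 24+2 = 26
i=4,j=3: 4>3, acc = 26+1 = 27
i=4,j=4: not 4>4, acc = 27+2 = 29
i=4,j=5: not 4>5, acc = 29+2 = 31
i=5,j=0: 5>0, acc = 31+5 = 36
i=5,j=1: 5>1, acc = 36+4 = 40
i=5,j=2: 5>2, acc = 40+3 = 43
i=5,j=3: 5>3, acc = 43+2 = 45
i=5,j=4: 5>4, acc = 45+1 = 46
i=5,j=5: not 5>5, acc = 46+2 = 48
i=5,j=6: not 5>6, acc = 48+2 = 50
i=6,j=0: 6>0, acc = 50+6 = 56
i=6,j=1: 6>1, acc = 56+5 = 61
i=6,j=2: 6>2, acc = 61+4 = 65
i=6,j=3: 6>3, acc = 65+3 = 68
i=6,j=4: 6>4, acc = 68+2 = 70
i=6,j=5: 6>5, acc = 70+1 = 71
i=6,j=6: not 6>6, acc = 71+2 = 73
i=6,j=7: not 6>7, acc = 73+2 = 75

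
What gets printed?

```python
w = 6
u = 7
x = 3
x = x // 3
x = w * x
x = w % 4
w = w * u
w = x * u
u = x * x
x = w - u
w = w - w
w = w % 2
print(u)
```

4

x = 3//3 = 1
x = 6*1 = 6
x = 6%4 = 2
w = 6*7 = 42
w = 2*7 = 14
u = 2*2 = 4
x = 14-4 = 10
w = 14-14 = 0
w = 0%2 = 0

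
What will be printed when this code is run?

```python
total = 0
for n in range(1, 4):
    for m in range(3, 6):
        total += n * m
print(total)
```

72

n=1,m=3: total = 0+3 = 3
n=1,m=4: total = 3+4 = 7
n=1,m=5: total = 7+5 = 12
n=2,m=3: total = 12+6 = 18
n=2,m=4: total = 18+8 = 26
n=2,m=5: total = 26+10 = 36
n=3,m=3: total = 36+9 = 45
n=3,m=4: total = 45+12 = 57
n=3,m=5: total = 57+15 = 72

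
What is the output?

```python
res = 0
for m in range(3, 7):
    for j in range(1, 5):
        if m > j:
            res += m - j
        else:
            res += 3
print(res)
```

m=3,j=1: 3>1, res = 0+2 = 2
m=3,j=2: 3>2, res = 2+1 = 3
m=3,j=3: not 3>3, res = 3+3 = 6
m=3,j=4: not 3>4, res = 6+3 = 9
m=4,j=1: 4>1, res = 9+3 = 12
m=4,j=2: 4>2, res = 12+2 = 14
m=4,j=3: 4>3, res = 14+1 = 15
m=4,j=4: not 4>4, res = 15+3 = 18
m=5,j=1: 5>1, res = 18+4 = 22
m=5,j=2: 5>2, res = 22+3 = 25
m=5,j=3: 5>3, res = 25+2 = 27
m=5,j=4: 5>4, res = 27+1 = 28
m=6,j=1: 6>1, res = 28+5 = 33
m=6,j=2: 6>2, res = 33+4 = 37
m=6,j=3: 6>3, res = 37+3 = 40
m=6,j=4: 6>4, res = 40+2 = 42

42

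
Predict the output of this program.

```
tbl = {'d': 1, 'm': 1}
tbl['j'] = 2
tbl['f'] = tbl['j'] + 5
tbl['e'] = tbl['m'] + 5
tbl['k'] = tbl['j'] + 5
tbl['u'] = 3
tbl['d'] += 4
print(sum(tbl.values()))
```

tbl['j'] = 2 → {'d': 1, 'm': 1, 'j': 2}
tbl['f'] = tbl['j']+5 = 7 → {'d': 1, 'm': 1, 'j': 2, 'f': 7}
tbl['e'] = tbl['m']+5 = 6 → {'d': 1, 'm': 1, 'j': 2, 'f': 7, 'e': 6}
tbl['k'] = tbl['j']+5 = 7 → {'d': 1, 'm': 1, 'j': 2, 'f': 7, 'e': 6, 'k': 7}
tbl['u'] = 3 → {'d': 1, 'm': 1, 'j': 2, 'f': 7, 'e': 6, 'k': 7, 'u': 3}
tbl['d'] = 1+4 = 5 → {'d': 5, 'm': 1, 'j': 2, 'f': 7, 'e': 6, 'k': 7, 'u': 3}
sum of values = 31

31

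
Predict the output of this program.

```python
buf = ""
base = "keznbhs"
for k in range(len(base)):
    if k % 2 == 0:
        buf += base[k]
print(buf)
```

k=0: add 'k' → 'k'
k=1: skip
k=2: add 'z' → 'kz'
k=3: skip
k=4: add 'b' → 'kzb'
k=5: skip
k=6: add 's' → 'kzbs'

kzbs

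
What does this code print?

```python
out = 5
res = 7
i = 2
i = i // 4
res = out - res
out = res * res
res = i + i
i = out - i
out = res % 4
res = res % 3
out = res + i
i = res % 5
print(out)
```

4

i = 2//4 = 0
res = 5-7 = -2
out = (-2)*(-2) = 4
res = 0+0 = 0
i = 4-0 = 4
out = 0%4 = 0
res = 0%3 = 0
out = 0+4 = 4
i = 0%5 = 0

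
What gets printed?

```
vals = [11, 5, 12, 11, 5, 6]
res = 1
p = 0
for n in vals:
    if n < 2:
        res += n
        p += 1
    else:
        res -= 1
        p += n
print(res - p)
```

n=11: not <2, res = 1-1 = 0; p=11
n=5: not <2, res = 0-1 = -1; p=16
n=12: not <2, res = (-1)-1 = -2; p=28
n=11: not <2, res = (-2)-1 = -3; p=39
n=5: not <2, res = (-3)-1 = -4; p=44
n=6: not <2, res = (-4)-1 = -5; p=50
res-p = (-5)-50 = -55

-55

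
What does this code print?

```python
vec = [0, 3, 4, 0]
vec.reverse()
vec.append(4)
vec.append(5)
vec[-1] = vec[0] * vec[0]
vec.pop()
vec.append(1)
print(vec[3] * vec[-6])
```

reverse → [0, 4, 3, 0]
append 4 → [0, 4, 3, 0, 4]
append 5 → [0, 4, 3, 0, 4, 5]
vec[-1] = vec[0]*vec[0] = 0*0 = 0 → [0, 4, 3, 0, 4, 0]
pop() removes 0 → [0, 4, 3, 0, 4]
append 1 → [0, 4, 3, 0, 4, 1]
vec[3]*vec[-6] = 0*0 = 0

0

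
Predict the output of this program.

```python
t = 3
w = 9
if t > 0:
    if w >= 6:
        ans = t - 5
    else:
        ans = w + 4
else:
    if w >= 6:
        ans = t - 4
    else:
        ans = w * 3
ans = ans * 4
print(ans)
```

-8

t=3, w=9
t > 0 is True; w >= 6 is True
→ ans = t - 5 = -2
ans = (-2)*4 = -8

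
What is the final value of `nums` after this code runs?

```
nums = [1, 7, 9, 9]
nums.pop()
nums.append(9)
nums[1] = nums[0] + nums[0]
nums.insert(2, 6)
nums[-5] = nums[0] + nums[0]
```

pop() removes 9 → [1, 7, 9]
append 9 → [1, 7, 9, 9]
nums[1] = nums[0]+nums[0] = 1+1 = 2 → [1, 2, 9, 9]
insert 6 at 2 → [1, 2, 6, 9, 9]
nums[-5] = nums[0]+nums[0] = 1+1 = 2 → [2, 2, 6, 9, 9]

[2, 2, 6, 9, 9]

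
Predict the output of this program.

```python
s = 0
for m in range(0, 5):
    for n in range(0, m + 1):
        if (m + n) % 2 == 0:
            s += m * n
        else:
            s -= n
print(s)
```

34

m=0,n=0: even sum, s = 0+0 = 0
m=1,n=0: odd sum, s = 0-0 = 0
m=1,n=1: even sum, s = 0+1 = 1
m=2,n=0: even sum, s = 1+0 = 1
m=2,n=1: odd sum, s = 1-1 = 0
m=2,n=2: even sum, s = 0+4 = 4
m=3,n=0: odd sum, s = 4-0 = 4
m=3,n=1: even sum, s = 4+3 = 7
m=3,n=2: odd sum, s = 7-2 = 5
m=3,n=3: even sum, s = 5+9 = 14
m=4,n=0: even sum, s = 14+0 = 14
m=4,n=1: odd sum, s = 14-1 = 13
m=4,n=2: even sum, s = 13+8 = 21
m=4,n=3: odd sum, s = 21-3 = 18
m=4,n=4: even sum, s = 18+16 = 34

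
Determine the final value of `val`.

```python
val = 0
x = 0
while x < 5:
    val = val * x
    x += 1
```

x=0: val = 0*0 = 0
x=1: val = 0*1 = 0
x=2: val = 0*2 = 0
x=3: val = 0*3 = 0
x=4: val = 0*4 = 0

0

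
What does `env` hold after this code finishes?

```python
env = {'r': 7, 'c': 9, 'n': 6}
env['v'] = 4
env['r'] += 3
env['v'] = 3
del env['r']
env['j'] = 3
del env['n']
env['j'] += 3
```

{'c': 9, 'v': 3, 'j': 6}

env['v'] = 4 → {'r': 7, 'c': 9, 'n': 6, 'v': 4}
env['r'] = 7+3 = 10 → {'r': 10, 'c': 9, 'n': 6, 'v': 4}
env['v'] = 3 → {'r': 10, 'c': 9, 'n': 6, 'v': 3}
del 'r' → {'c': 9, 'n': 6, 'v': 3}
env['j'] = 3 → {'c': 9, 'n': 6, 'v': 3, 'j': 3}
del 'n' → {'c': 9, 'v': 3, 'j': 3}
env['j'] = 3+3 = 6 → {'c': 9, 'v': 3, 'j': 6}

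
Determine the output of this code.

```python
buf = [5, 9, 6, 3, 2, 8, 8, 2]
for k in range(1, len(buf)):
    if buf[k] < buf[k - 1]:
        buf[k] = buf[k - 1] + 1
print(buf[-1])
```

15

k=1: 9>=5, unchanged → [5, 9, 6, 3, 2, 8, 8, 2]
k=2: 6<9, buf[2] = 9+1 = 10 → [5, 9, 10, 3, 2, 8, 8, 2]
k=3: 3<10, buf[3] = 10+1 = 11 → [5, 9, 10, 11, 2, 8, 8, 2]
k=4: 2<11, buf[4] = 11+1 = 12 → [5, 9, 10, 11, 12, 8, 8, 2]
k=5: 8<12, buf[5] = 12+1 = 13 → [5, 9, 10, 11, 12, 13, 8, 2]
k=6: 8<13, buf[6] = 13+1 = 14 → [5, 9, 10, 11, 12, 13, 14, 2]
k=7: 2<14, buf[7] = 14+1 = 15 → [5, 9, 10, 11, 12, 13, 14, 15]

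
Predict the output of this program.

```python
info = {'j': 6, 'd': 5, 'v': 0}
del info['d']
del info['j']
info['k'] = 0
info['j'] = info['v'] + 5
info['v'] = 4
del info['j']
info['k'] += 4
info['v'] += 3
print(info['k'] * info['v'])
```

28

del 'd' → {'j': 6, 'v': 0}
del 'j' → {'v': 0}
info['k'] = 0 → {'v': 0, 'k': 0}
info['j'] = info['v']+5 = 5 → {'v': 0, 'k': 0, 'j': 5}
info['v'] = 4 → {'v': 4, 'k': 0, 'j': 5}
del 'j' → {'v': 4, 'k': 0}
info['k'] = 0+4 = 4 → {'v': 4, 'k': 4}
info['v'] = 4+3 = 7 → {'v': 7, 'k': 4}
info['k']*info['v'] = 4*7 = 28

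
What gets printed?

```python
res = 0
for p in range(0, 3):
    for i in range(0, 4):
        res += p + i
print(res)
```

30

p=0,i=0: res = 0+0 = 0
p=0,i=1: res = 0+1 = 1
p=0,i=2: res = 1+2 = 3
p=0,i=3: res = 3+3 = 6
p=1,i=0: res = 6+1 = 7
p=1,i=1: res = 7+2 = 9
p=1,i=2: res = 9+3 = 12
p=1,i=3: res = 12+4 = 16
p=2,i=0: res = 16+2 = 18
p=2,i=1: res = 18+3 = 21
p=2,i=2: res = 21+4 = 25
p=2,i=3: res = 25+5 = 30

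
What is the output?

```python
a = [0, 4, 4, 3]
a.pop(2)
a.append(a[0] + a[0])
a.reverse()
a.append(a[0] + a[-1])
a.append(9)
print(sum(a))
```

16

pop(2) removes 4 → [0, 4, 3]
append a[0]+a[0] = 0+0 = 0 → [0, 4, 3, 0]
reverse → [0, 3, 4, 0]
append a[0]+a[-1] = 0+0 = 0 → [0, 3, 4, 0, 0]
append 9 → [0, 3, 4, 0, 0, 9]
sum = 16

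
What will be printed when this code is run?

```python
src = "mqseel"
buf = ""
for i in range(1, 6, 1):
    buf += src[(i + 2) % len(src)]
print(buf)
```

eelmq

i=1: add src[3]='e' → 'e'
i=2: add src[4]='e' → 'ee'
i=3: add src[5]='l' → 'eel'
i=4: add src[0]='m' → 'eelm'
i=5: add src[1]='q' → 'eelmq'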